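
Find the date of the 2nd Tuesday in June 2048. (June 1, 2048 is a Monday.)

June 2048 begins on a Monday, so the first Tuesday is June 2 (1 day later).
The 2nd Tuesday is 1 weeks later: 2 + 7 = 9.

2048-06-09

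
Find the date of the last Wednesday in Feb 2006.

Feb 22, 2006

The first Wednesday of Feb 2006 is Feb 1.
Feb 2006 has 28 days. Adding weeks: 1, 8, 15, 22 — the last one ≤ 28 is the 22nd.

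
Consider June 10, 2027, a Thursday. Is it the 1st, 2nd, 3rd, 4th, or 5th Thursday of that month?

Day 10 falls in week ⌈10/7⌉ of the month.
Days 1–7 hold the 1st Thursday, 8–14 the 2nd, 15–21 the 3rd, 22–28 the 4th, 29–31 the 5th.
10 is in the range for the 2nd.

2nd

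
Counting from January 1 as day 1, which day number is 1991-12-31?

365

Days in months before December: 31 + 28 + 31 + 30 + 31 + 30 + 31 + 31 + 30 + 31 + 30 = 334.
Plus 31 days into December → day 365.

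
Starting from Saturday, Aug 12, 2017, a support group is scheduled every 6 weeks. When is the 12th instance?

Nov 17, 2018

The 12th occurrence is 11 intervals after the first: 11 × 42 = 462 days after Aug 12, 2017.
Aug has 31 days — 19 days to the end of Aug leaves 443.
From end of Aug to end of 2017 is 122 days (321 left).
Jan has 31 days (290 left).
Feb has 28 days (262 left).
Mar has 31 days (231 left).
Apr has 30 days (201 left).
May has 31 days (170 left).
Jun has 30 days (140 left).
Jul has 31 days (109 left).
Aug has 31 days (78 left).
Sep has 30 days (48 left).
Oct has 31 days (17 left).
17 days into Nov → Nov 17, 2018.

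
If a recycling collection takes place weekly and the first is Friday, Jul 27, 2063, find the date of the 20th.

Dec 7, 2063

The 20th occurrence is 19 intervals after the first: 19 × 7 = 133 days after Jul 27, 2063.
Jul has 31 days — 4 days to the end of Jul leaves 129.
Aug has 31 days (98 left).
Sep has 30 days (68 left).
Oct has 31 days (37 left).
Nov has 30 days (7 left).
7 days into Dec → Dec 7, 2063.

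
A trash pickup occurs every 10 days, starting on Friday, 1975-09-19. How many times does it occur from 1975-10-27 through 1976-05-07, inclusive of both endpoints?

Occurrences land 10·i days after 1975-09-19 for i = 0, 1, 2, …
1975-10-27 is 38 days after the start; 38 ÷ 10 = 3 remainder 8; since the remainder is 8, round up to i = 4. First occurrence in the window: #5 on 1975-10-29 (4×10 = 40 days in).
1976-05-07 is 231 days after the start; 231 ÷ 10 = 23 remainder 1. Last occurrence in the window: #24 on 1976-05-06.
Occurrences #5 through #24: 20 in total.

20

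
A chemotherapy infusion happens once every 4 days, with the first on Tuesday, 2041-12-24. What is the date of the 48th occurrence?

The 48th occurrence is 47 intervals after the first: 47 × 4 = 188 days after 2041-12-24.
December has 31 days — 7 days to the end of December leaves 181.
January has 31 days (150 left).
February has 28 days (122 left).
March has 31 days (91 left).
April has 30 days (61 left).
May has 31 days (30 left).
30 days into June → 2042-06-30.

2042-06-30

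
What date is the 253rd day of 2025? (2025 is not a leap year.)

10 September 2025

January has 31 days (253 − 31 = 222 remain).
February has 28 days (222 − 28 = 194 remain).
March has 31 days (194 − 31 = 163 remain).
April has 30 days (163 − 30 = 133 remain).
May has 31 days (133 − 31 = 102 remain).
June has 30 days (102 − 30 = 72 remain).
July has 31 days (72 − 31 = 41 remain).
August has 31 days (41 − 31 = 10 remain).
10 into September → September 10.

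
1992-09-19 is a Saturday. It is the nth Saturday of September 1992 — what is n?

Day 19 falls in week ⌈19/7⌉ of the month.
Days 1–7 hold the 1st Saturday, 8–14 the 2nd, 15–21 the 3rd, 22–28 the 4th, 29–31 the 5th.
19 is in the range for the 3rd.

3rd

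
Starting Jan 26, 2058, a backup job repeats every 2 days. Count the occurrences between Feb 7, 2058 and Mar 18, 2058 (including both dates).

20

Occurrences land 2·i days after Jan 26, 2058 for i = 0, 1, 2, …
Feb 7, 2058 is 12 days after the start; 12 ÷ 2 = 6 remainder 0. First occurrence in the window: #7 on Feb 7, 2058 (6×2 = 12 days in).
Mar 18, 2058 is 51 days after the start; 51 ÷ 2 = 25 remainder 1. Last occurrence in the window: #26 on Mar 17, 2058.
Occurrences #7 through #26: 20 in total.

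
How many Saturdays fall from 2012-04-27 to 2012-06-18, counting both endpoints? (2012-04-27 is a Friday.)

2012-04-27 is a Friday; the first Saturday on or after it is 2012-04-28 (1 day later).
From 2012-04-28 to 2012-06-18: 2 + 31 + 18 = 51 days (rest of April, May, June).
51 ÷ 7 = 7 full weeks with remainder 2, so 7 more Saturdays after the first → 8.

8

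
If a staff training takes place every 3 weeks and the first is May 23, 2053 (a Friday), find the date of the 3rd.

Jul 4, 2053

The 3rd occurrence is 2 intervals after the first: 2 × 21 = 42 days after May 23, 2053.
May has 31 days — 8 days to the end of May leaves 34.
Jun has 30 days (4 left).
4 days into Jul → Jul 4, 2053.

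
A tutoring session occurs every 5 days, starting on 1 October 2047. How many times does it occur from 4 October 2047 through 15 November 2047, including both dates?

Occurrences land 5·i days after 1 October 2047 for i = 0, 1, 2, …
4 October 2047 is 3 days after the start; 3 ÷ 5 = 0 remainder 3; since the remainder is 3, round up to i = 1. First occurrence in the window: #2 on 6 October 2047 (1×5 = 5 days in).
15 November 2047 is 45 days after the start; 45 ÷ 5 = 9 remainder 0. Last occurrence in the window: #10 on 15 November 2047.
Occurrences #2 through #10: 9 in total.

9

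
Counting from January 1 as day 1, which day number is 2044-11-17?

322

Days in months before November: 31 + 29 + 31 + 30 + 31 + 30 + 31 + 31 + 30 + 31 = 305.
Plus 17 days into November → day 322.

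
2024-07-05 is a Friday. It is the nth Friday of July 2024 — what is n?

Day 5 falls in week ⌈5/7⌉ of the month.
Days 1–7 hold the 1st Friday, 8–14 the 2nd, 15–21 the 3rd, 22–28 the 4th, 29–31 the 5th.
5 is in the range for the 1st.

1st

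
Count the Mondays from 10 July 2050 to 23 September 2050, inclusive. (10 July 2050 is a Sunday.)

11

10 July 2050 is a Sunday; the first Monday on or after it is 11 July 2050 (1 day later).
From 11 July 2050 to 23 September 2050: 20 + 31 + 23 = 74 days (rest of July, August, September).
74 ÷ 7 = 10 full weeks with remainder 4, so 10 more Mondays after the first → 11.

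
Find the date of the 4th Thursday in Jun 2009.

The first Thursday of Jun 2009 is Jun 4.
The 4th Thursday is 3 weeks later: 4 + 21 = 25.

Jun 25, 2009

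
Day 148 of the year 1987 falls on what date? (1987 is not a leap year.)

1987-05-28

January has 31 days (148 − 31 = 117 remain).
February has 28 days (117 − 28 = 89 remain).
March has 31 days (89 − 31 = 58 remain).
April has 30 days (58 − 30 = 28 remain).
28 into May → May 28.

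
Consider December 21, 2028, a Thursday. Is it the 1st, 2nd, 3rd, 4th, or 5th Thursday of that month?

Day 21 falls in week ⌈21/7⌉ of the month.
Days 1–7 hold the 1st Thursday, 8–14 the 2nd, 15–21 the 3rd, 22–28 the 4th, 29–31 the 5th.
21 is in the range for the 3rd.

3rd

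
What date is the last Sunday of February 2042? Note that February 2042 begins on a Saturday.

2042-02-23

February 2042 begins on a Saturday, so the first Sunday is February 2 (1 day later).
February 2042 has 28 days. Adding weeks: 2, 9, 16, 23 — the last one ≤ 28 is the 23rd.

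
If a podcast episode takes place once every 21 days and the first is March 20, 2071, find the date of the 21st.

The 21st occurrence is 20 intervals after the first: 20 × 21 = 420 days after March 20, 2071.
March has 31 days — 11 days to the end of March leaves 409.
From end of March to end of 2071 is 275 days (134 left).
January has 31 days (103 left).
February has 29 days (74 left).
March has 31 days (43 left).
April has 30 days (13 left).
13 days into May → May 13, 2072.

May 13, 2072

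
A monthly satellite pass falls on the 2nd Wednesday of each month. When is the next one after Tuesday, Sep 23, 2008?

Oct 8, 2008

Sep 2008 starts on a Monday; its first Wednesday is the 3rd, so the 2nd Wednesday is the 10th — Sep 10, 2008.
That is not after Sep 23, 2008, so look at Oct 2008.
Oct 2008 starts on a Wednesday; its first Wednesday is the 1st, so the 2nd Wednesday is the 8th — Oct 8, 2008.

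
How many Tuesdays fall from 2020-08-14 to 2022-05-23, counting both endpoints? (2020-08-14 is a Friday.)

2020-08-14 is a Friday; the first Tuesday on or after it is 2020-08-18 (4 days later).
From 2020-08-18 to 2022-05-23: 135 + 365 + 143 = 643 days (rest of 2020, 2021, to 2022-05-23 in 2022).
643 ÷ 7 = 91 full weeks with remainder 6, so 91 more Tuesdays after the first → 92.

92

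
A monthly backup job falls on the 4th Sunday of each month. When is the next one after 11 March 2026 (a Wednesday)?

March 2026 starts on a Sunday; its first Sunday is the 1st, so the 4th Sunday is the 22nd — 22 March 2026.
22 March 2026 is after 11 March 2026, so that is the next one.

22 March 2026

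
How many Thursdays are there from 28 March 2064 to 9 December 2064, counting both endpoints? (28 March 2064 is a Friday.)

36

28 March 2064 is a Friday; the first Thursday on or after it is 3 April 2064 (6 days later).
From 3 April 2064 to 9 December 2064: 27 + 31 + 30 + 31 + 31 + 30 + 31 + 30 + 9 = 250 days (rest of April, May, June, July, August, September, October, November, December).
250 ÷ 7 = 35 full weeks with remainder 5, so 35 more Thursdays after the first → 36.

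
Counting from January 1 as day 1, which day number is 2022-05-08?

128

Days in months before May: 31 + 28 + 31 + 30 = 120.
Plus 8 days into May → day 128.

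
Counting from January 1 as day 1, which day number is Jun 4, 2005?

Days in months before Jun: 31 + 28 + 31 + 30 + 31 = 151.
Plus 4 days into Jun → day 155.

155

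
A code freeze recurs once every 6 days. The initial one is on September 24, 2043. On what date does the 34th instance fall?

April 9, 2044

The 34th occurrence is 33 intervals after the first: 33 × 6 = 198 days after September 24, 2043.
September has 30 days — 6 days to the end of September leaves 192.
October has 31 days (161 left).
November has 30 days (131 left).
December has 31 days (100 left).
January has 31 days (69 left).
February has 29 days (40 left).
March has 31 days (9 left).
9 days into April → April 9, 2044.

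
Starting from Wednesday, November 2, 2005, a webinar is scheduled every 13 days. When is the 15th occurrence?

May 3, 2006

The 15th occurrence is 14 intervals after the first: 14 × 13 = 182 days after November 2, 2005.
November has 30 days — 28 days to the end of November leaves 154.
December has 31 days (123 left).
January has 31 days (92 left).
February has 28 days (64 left).
March has 31 days (33 left).
April has 30 days (3 left).
3 days into May → May 3, 2006.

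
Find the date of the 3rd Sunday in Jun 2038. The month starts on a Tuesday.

Jun 2038 begins on a Tuesday, so the first Sunday is Jun 6 (5 days later).
The 3rd Sunday is 2 weeks later: 6 + 14 = 20.

Jun 20, 2038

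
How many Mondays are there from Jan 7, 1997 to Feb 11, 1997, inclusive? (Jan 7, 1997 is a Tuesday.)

Jan 7, 1997 is a Tuesday; the first Monday on or after it is Jan 13, 1997 (6 days later).
From Jan 13, 1997 to Feb 11, 1997: 18 + 11 = 29 days (rest of Jan, Feb).
29 ÷ 7 = 4 full weeks with remainder 1, so 4 more Mondays after the first → 5.

5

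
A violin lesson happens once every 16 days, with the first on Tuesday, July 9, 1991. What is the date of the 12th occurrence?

January 1, 1992

The 12th occurrence is 11 intervals after the first: 11 × 16 = 176 days after July 9, 1991.
July has 31 days — 22 days to the end of July leaves 154.
August has 31 days (123 left).
September has 30 days (93 left).
October has 31 days (62 left).
November has 30 days (32 left).
December has 31 days (1 left).
1 day into January → January 1, 1992.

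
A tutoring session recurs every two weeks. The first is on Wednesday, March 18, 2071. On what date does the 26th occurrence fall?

March 2, 2072

The 26th occurrence is 25 intervals after the first: 25 × 14 = 350 days after March 18, 2071.
March has 31 days — 13 days to the end of March leaves 337.
April has 30 days (307 left).
May has 31 days (276 left).
June has 30 days (246 left).
July has 31 days (215 left).
August has 31 days (184 left).
September has 30 days (154 left).
October has 31 days (123 left).
November has 30 days (93 left).
December has 31 days (62 left).
January has 31 days (31 left).
February has 29 days (2 left).
2 days into March → March 2, 2072.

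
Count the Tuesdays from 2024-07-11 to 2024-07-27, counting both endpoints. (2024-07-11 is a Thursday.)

2024-07-11 is a Thursday; the first Tuesday on or after it is 2024-07-16 (5 days later).
From 2024-07-16 to 2024-07-27 is 27 − 16 = 11 days.
11 ÷ 7 = 1 full weeks with remainder 4, so 1 more Tuesdays after the first → 2.

2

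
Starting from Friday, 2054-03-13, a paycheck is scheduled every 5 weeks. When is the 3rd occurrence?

The 3rd occurrence is 2 intervals after the first: 2 × 35 = 70 days after 2054-03-13.
March has 31 days — 18 days to the end of March leaves 52.
April has 30 days (22 left).
22 days into May → 2054-05-22.

2054-05-22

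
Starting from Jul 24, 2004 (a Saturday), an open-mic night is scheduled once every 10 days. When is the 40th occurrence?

Aug 18, 2005

The 40th occurrence is 39 intervals after the first: 39 × 10 = 390 days after Jul 24, 2004.
Jul has 31 days — 7 days to the end of Jul leaves 383.
Aug has 31 days (352 left).
Sep has 30 days (322 left).
Oct has 31 days (291 left).
Nov has 30 days (261 left).
Dec has 31 days (230 left).
Jan has 31 days (199 left).
Feb has 28 days (171 left).
Mar has 31 days (140 left).
Apr has 30 days (110 left).
May has 31 days (79 left).
Jun has 30 days (49 left).
Jul has 31 days (18 left).
18 days into Aug → Aug 18, 2005.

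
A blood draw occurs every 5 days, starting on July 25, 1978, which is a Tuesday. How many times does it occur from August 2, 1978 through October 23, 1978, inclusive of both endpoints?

17

Occurrences land 5·i days after July 25, 1978 for i = 0, 1, 2, …
August 2, 1978 is 8 days after the start; 8 ÷ 5 = 1 remainder 3; since the remainder is 3, round up to i = 2. First occurrence in the window: #3 on August 4, 1978 (2×5 = 10 days in).
October 23, 1978 is 90 days after the start; 90 ÷ 5 = 18 remainder 0. Last occurrence in the window: #19 on October 23, 1978.
Occurrences #3 through #19: 17 in total.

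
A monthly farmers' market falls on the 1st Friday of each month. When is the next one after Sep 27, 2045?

Oct 6, 2045

Sep 2045 starts on a Friday, so its 1st Friday is Sep 1, 2045.
That is not after Sep 27, 2045, so look at Oct 2045.
Oct 2045 starts on a Sunday, so its 1st Friday is Oct 6, 2045 (5 days in).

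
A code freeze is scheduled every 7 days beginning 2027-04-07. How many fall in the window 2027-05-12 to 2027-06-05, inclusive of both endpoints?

Occurrences land 7·i days after 2027-04-07 for i = 0, 1, 2, …
2027-05-12 is 35 days after the start; 35 ÷ 7 = 5 remainder 0. First occurrence in the window: #6 on 2027-05-12 (5×7 = 35 days in).
2027-06-05 is 59 days after the start; 59 ÷ 7 = 8 remainder 3. Last occurrence in the window: #9 on 2027-06-02.
Occurrences #6 through #9: 4 in total.

4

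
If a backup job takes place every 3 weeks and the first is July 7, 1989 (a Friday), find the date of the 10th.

The 10th occurrence is 9 intervals after the first: 9 × 21 = 189 days after July 7, 1989.
July has 31 days — 24 days to the end of July leaves 165.
August has 31 days (134 left).
September has 30 days (104 left).
October has 31 days (73 left).
November has 30 days (43 left).
December has 31 days (12 left).
12 days into January → January 12, 1990.

January 12, 1990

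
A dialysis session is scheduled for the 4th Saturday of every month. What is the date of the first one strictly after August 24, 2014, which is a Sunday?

September 27, 2014

August 2014 starts on a Friday; its first Saturday is the 2nd, so the 4th Saturday is the 23rd — August 23, 2014.
That is not after August 24, 2014, so look at September 2014.
September 2014 starts on a Monday; its first Saturday is the 6th, so the 4th Saturday is the 27th — September 27, 2014.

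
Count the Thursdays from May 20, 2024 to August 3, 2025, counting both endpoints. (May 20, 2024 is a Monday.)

63

May 20, 2024 is a Monday; the first Thursday on or after it is May 23, 2024 (3 days later).
From May 23, 2024 to August 3, 2025: 222 + 215 = 437 days (rest of 2024, to August 3, 2025 in 2025).
437 ÷ 7 = 62 full weeks with remainder 3, so 62 more Thursdays after the first → 63.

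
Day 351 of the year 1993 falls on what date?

January has 31 days (351 − 31 = 320 remain).
February has 28 days (320 − 28 = 292 remain).
March has 31 days (292 − 31 = 261 remain).
April has 30 days (261 − 30 = 231 remain).
May has 31 days (231 − 31 = 200 remain).
June has 30 days (200 − 30 = 170 remain).
July has 31 days (170 − 31 = 139 remain).
August has 31 days (139 − 31 = 108 remain).
September has 30 days (108 − 30 = 78 remain).
October has 31 days (78 − 31 = 47 remain).
November has 30 days (47 − 30 = 17 remain).
17 into December → December 17.

1993-12-17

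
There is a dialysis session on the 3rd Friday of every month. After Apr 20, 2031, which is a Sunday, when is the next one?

May 16, 2031

Apr 2031 starts on a Tuesday; its first Friday is the 4th, so the 3rd Friday is the 18th — Apr 18, 2031.
That is not after Apr 20, 2031, so look at May 2031.
May 2031 starts on a Thursday; its first Friday is the 2nd, so the 3rd Friday is the 16th — May 16, 2031.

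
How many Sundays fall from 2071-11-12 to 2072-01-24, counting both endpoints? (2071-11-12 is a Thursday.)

11

2071-11-12 is a Thursday; the first Sunday on or after it is 2071-11-15 (3 days later).
From 2071-11-15 to 2072-01-24: 15 + 31 + 24 = 70 days (rest of November, December, January).
70 ÷ 7 = 10 full weeks with remainder 0, so 10 more Sundays after the first → 11.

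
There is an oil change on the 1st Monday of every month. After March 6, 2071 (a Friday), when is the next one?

March 2071 starts on a Sunday, so its 1st Monday is March 2, 2071 (1 day in).
That is not after March 6, 2071, so look at April 2071.
April 2071 starts on a Wednesday, so its 1st Monday is April 6, 2071 (5 days in).

April 6, 2071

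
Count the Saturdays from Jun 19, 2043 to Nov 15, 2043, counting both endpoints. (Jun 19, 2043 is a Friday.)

22

Jun 19, 2043 is a Friday; the first Saturday on or after it is Jun 20, 2043 (1 day later).
From Jun 20, 2043 to Nov 15, 2043: 10 + 31 + 31 + 30 + 31 + 15 = 148 days (rest of Jun, Jul, Aug, Sep, Oct, Nov).
148 ÷ 7 = 21 full weeks with remainder 1, so 21 more Saturdays after the first → 22.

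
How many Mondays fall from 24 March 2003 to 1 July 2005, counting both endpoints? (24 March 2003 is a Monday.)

24 March 2003 is a Monday; the first Monday on or after it is 24 March 2003.
From 24 March 2003 to 1 July 2005: 282 + 366 + 182 = 830 days (rest of 2003, 2004, to 1 July 2005 in 2005).
830 ÷ 7 = 118 full weeks with remainder 4, so 118 more Mondays after the first → 119.

119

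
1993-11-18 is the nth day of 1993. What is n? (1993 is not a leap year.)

Days in months before November: 31 + 28 + 31 + 30 + 31 + 30 + 31 + 31 + 30 + 31 = 304.
Plus 18 days into November → day 322.

322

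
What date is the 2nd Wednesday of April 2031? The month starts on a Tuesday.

April 2031 begins on a Tuesday, so the first Wednesday is April 2 (1 day later).
The 2nd Wednesday is 1 weeks later: 2 + 7 = 9.

April 9, 2031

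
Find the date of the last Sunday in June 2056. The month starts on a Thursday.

June 25, 2056

June 2056 begins on a Thursday, so the first Sunday is June 4 (3 days later).
June 2056 has 30 days. Adding weeks: 4, 11, 18, 25 — the last one ≤ 30 is the 25th.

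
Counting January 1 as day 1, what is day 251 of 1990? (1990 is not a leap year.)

1990-09-08

January has 31 days (251 − 31 = 220 remain).
February has 28 days (220 − 28 = 192 remain).
March has 31 days (192 − 31 = 161 remain).
April has 30 days (161 − 30 = 131 remain).
May has 31 days (131 − 31 = 100 remain).
June has 30 days (100 − 30 = 70 remain).
July has 31 days (70 − 31 = 39 remain).
August has 31 days (39 − 31 = 8 remain).
8 into September → September 8.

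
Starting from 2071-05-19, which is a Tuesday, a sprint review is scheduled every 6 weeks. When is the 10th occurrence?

2072-05-31

The 10th occurrence is 9 intervals after the first: 9 × 42 = 378 days after 2071-05-19.
May has 31 days — 12 days to the end of May leaves 366.
June has 30 days (336 left).
July has 31 days (305 left).
August has 31 days (274 left).
September has 30 days (244 left).
October has 31 days (213 left).
November has 30 days (183 left).
December has 31 days (152 left).
January has 31 days (121 left).
February has 29 days (92 left).
March has 31 days (61 left).
April has 30 days (31 left).
31 days into May → 2072-05-31.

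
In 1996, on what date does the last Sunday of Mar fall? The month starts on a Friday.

Mar 1996 begins on a Friday, so the first Sunday is Mar 3 (2 days later).
Mar 1996 has 31 days. Adding weeks: 3, 10, 17, 24, 31 — the last one ≤ 31 is the 31st.

Mar 31, 1996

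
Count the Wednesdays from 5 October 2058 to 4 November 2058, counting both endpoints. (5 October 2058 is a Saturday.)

5 October 2058 is a Saturday; the first Wednesday on or after it is 9 October 2058 (4 days later).
From 9 October 2058 to 4 November 2058: 22 + 4 = 26 days (rest of October, November).
26 ÷ 7 = 3 full weeks with remainder 5, so 3 more Wednesdays after the first → 4.

4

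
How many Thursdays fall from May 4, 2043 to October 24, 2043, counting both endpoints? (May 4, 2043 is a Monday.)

25

May 4, 2043 is a Monday; the first Thursday on or after it is May 7, 2043 (3 days later).
From May 7, 2043 to October 24, 2043: 24 + 30 + 31 + 31 + 30 + 24 = 170 days (rest of May, June, July, August, September, October).
170 ÷ 7 = 24 full weeks with remainder 2, so 24 more Thursdays after the first → 25.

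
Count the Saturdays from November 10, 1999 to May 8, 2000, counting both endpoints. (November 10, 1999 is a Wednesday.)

26

November 10, 1999 is a Wednesday; the first Saturday on or after it is November 13, 1999 (3 days later).
From November 13, 1999 to May 8, 2000: 17 + 31 + 31 + 29 + 31 + 30 + 8 = 177 days (rest of November, December, January, February, March, April, May).
177 ÷ 7 = 25 full weeks with remainder 2, so 25 more Saturdays after the first → 26.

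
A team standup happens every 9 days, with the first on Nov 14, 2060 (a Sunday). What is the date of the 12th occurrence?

Feb 21, 2061

The 12th occurrence is 11 intervals after the first: 11 × 9 = 99 days after Nov 14, 2060.
Nov has 30 days — 16 days to the end of Nov leaves 83.
Dec has 31 days (52 left).
Jan has 31 days (21 left).
21 days into Feb → Feb 21, 2061.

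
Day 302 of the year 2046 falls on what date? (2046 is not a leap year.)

29 October 2046

January has 31 days (302 − 31 = 271 remain).
February has 28 days (271 − 28 = 243 remain).
March has 31 days (243 − 31 = 212 remain).
April has 30 days (212 − 30 = 182 remain).
May has 31 days (182 − 31 = 151 remain).
June has 30 days (151 − 30 = 121 remain).
July has 31 days (121 − 31 = 90 remain).
August has 31 days (90 − 31 = 59 remain).
September has 30 days (59 − 30 = 29 remain).
29 into October → October 29.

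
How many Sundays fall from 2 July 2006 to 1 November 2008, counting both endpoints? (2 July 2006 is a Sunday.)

2 July 2006 is a Sunday; the first Sunday on or after it is 2 July 2006.
From 2 July 2006 to 1 November 2008: 182 + 365 + 306 = 853 days (rest of 2006, 2007, to 1 November 2008 in 2008).
853 ÷ 7 = 121 full weeks with remainder 6, so 121 more Sundays after the first → 122.

122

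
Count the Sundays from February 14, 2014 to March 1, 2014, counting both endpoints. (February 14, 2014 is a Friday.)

February 14, 2014 is a Friday; the first Sunday on or after it is February 16, 2014 (2 days later).
From February 16, 2014 to March 1, 2014: 12 + 1 = 13 days (rest of February, March).
13 ÷ 7 = 1 full weeks with remainder 6, so 1 more Sundays after the first → 2.

2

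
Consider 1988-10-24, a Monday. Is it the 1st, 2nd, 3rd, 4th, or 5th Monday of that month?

4th

Day 24 falls in week ⌈24/7⌉ of the month.
Days 1–7 hold the 1st Monday, 8–14 the 2nd, 15–21 the 3rd, 22–28 the 4th, 29–31 the 5th.
24 is in the range for the 4th.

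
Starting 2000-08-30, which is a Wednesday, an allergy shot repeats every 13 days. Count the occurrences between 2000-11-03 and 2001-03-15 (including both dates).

Occurrences land 13·i days after 2000-08-30 for i = 0, 1, 2, …
2000-11-03 is 65 days after the start; 65 ÷ 13 = 5 remainder 0. First occurrence in the window: #6 on 2000-11-03 (5×13 = 65 days in).
2001-03-15 is 197 days after the start; 197 ÷ 13 = 15 remainder 2. Last occurrence in the window: #16 on 2001-03-13.
Occurrences #6 through #16: 11 in total.

11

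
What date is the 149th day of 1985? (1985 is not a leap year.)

29 May 1985

January has 31 days (149 − 31 = 118 remain).
February has 28 days (118 − 28 = 90 remain).
March has 31 days (90 − 31 = 59 remain).
April has 30 days (59 − 30 = 29 remain).
29 into May → May 29.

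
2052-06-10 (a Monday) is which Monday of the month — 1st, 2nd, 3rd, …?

Day 10 falls in week ⌈10/7⌉ of the month.
Days 1–7 hold the 1st Monday, 8–14 the 2nd, 15–21 the 3rd, 22–28 the 4th, 29–31 the 5th.
10 is in the range for the 2nd.

2nd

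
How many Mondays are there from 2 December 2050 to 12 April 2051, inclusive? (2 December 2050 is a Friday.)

2 December 2050 is a Friday; the first Monday on or after it is 5 December 2050 (3 days later).
From 5 December 2050 to 12 April 2051: 26 + 31 + 28 + 31 + 12 = 128 days (rest of December, January, February, March, April).
128 ÷ 7 = 18 full weeks with remainder 2, so 18 more Mondays after the first → 19.

19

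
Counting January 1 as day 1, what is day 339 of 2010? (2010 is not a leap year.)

January has 31 days (339 − 31 = 308 remain).
February has 28 days (308 − 28 = 280 remain).
March has 31 days (280 − 31 = 249 remain).
April has 30 days (249 − 30 = 219 remain).
May has 31 days (219 − 31 = 188 remain).
June has 30 days (188 − 30 = 158 remain).
July has 31 days (158 − 31 = 127 remain).
August has 31 days (127 − 31 = 96 remain).
September has 30 days (96 − 30 = 66 remain).
October has 31 days (66 − 31 = 35 remain).
November has 30 days (35 − 30 = 5 remain).
5 into December → December 5.

2010-12-05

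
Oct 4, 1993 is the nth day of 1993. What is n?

277

Days in months before Oct: 31 + 28 + 31 + 30 + 31 + 30 + 31 + 31 + 30 = 273.
Plus 4 days into Oct → day 277.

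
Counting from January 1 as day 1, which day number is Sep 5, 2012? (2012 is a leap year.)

249

Days in months before Sep: 31 + 29 + 31 + 30 + 31 + 30 + 31 + 31 = 244.
Plus 5 days into Sep → day 249.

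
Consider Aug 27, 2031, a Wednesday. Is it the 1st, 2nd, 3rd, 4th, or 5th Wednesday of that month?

Day 27 falls in week ⌈27/7⌉ of the month.
Days 1–7 hold the 1st Wednesday, 8–14 the 2nd, 15–21 the 3rd, 22–28 the 4th, 29–31 the 5th.
27 is in the range for the 4th.

4th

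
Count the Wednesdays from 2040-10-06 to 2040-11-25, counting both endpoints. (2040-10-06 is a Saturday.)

7

2040-10-06 is a Saturday; the first Wednesday on or after it is 2040-10-10 (4 days later).
From 2040-10-10 to 2040-11-25: 21 + 25 = 46 days (rest of October, November).
46 ÷ 7 = 6 full weeks with remainder 4, so 6 more Wednesdays after the first → 7.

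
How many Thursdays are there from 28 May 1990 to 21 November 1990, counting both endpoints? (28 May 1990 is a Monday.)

25

28 May 1990 is a Monday; the first Thursday on or after it is 31 May 1990 (3 days later).
From 31 May 1990 to 21 November 1990: 0 + 30 + 31 + 31 + 30 + 31 + 21 = 174 days (rest of May, June, July, August, September, October, November).
174 ÷ 7 = 24 full weeks with remainder 6, so 24 more Thursdays after the first → 25.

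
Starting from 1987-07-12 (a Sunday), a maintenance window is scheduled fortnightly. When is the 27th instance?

1988-07-10

The 27th occurrence is 26 intervals after the first: 26 × 14 = 364 days after 1987-07-12.
July has 31 days — 19 days to the end of July leaves 345.
August has 31 days (314 left).
September has 30 days (284 left).
October has 31 days (253 left).
November has 30 days (223 left).
December has 31 days (192 left).
January has 31 days (161 left).
February has 29 days (132 left).
March has 31 days (101 left).
April has 30 days (71 left).
May has 31 days (40 left).
June has 30 days (10 left).
10 days into July → 1988-07-10.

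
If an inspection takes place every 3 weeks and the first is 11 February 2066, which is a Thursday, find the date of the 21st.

The 21st occurrence is 20 intervals after the first: 20 × 21 = 420 days after 11 February 2066.
February has 28 days — 17 days to the end of February leaves 403.
From end of February to end of 2066 is 306 days (97 left).
January has 31 days (66 left).
February has 28 days (38 left).
March has 31 days (7 left).
7 days into April → 7 April 2067.

7 April 2067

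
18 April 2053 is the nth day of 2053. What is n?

108

Days in months before April: 31 + 28 + 31 = 90.
Plus 18 days into April → day 108.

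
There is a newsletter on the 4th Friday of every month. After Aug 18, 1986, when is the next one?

Aug 1986 starts on a Friday; its first Friday is the 1st, so the 4th Friday is the 22nd — Aug 22, 1986.
Aug 22, 1986 is after Aug 18, 1986, so that is the next one.

Aug 22, 1986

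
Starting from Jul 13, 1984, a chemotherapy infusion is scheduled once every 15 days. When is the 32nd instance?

The 32nd occurrence is 31 intervals after the first: 31 × 15 = 465 days after Jul 13, 1984.
Jul has 31 days — 18 days to the end of Jul leaves 447.
From end of Jul to end of 1984 is 153 days (294 left).
Jan has 31 days (263 left).
Feb has 28 days (235 left).
Mar has 31 days (204 left).
Apr has 30 days (174 left).
May has 31 days (143 left).
Jun has 30 days (113 left).
Jul has 31 days (82 left).
Aug has 31 days (51 left).
Sep has 30 days (21 left).
21 days into Oct → Oct 21, 1985.

Oct 21, 1985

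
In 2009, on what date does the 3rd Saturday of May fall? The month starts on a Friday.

May 16, 2009

May 2009 begins on a Friday, so the first Saturday is May 2 (1 day later).
The 3rd Saturday is 2 weeks later: 2 + 14 = 16.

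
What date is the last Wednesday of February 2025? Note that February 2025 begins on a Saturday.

26 February 2025

February 2025 begins on a Saturday, so the first Wednesday is February 5 (4 days later).
February 2025 has 28 days. Adding weeks: 5, 12, 19, 26 — the last one ≤ 28 is the 26th.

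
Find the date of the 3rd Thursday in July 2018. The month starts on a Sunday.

July 2018 begins on a Sunday, so the first Thursday is July 5 (4 days later).
The 3rd Thursday is 2 weeks later: 5 + 14 = 19.

July 19, 2018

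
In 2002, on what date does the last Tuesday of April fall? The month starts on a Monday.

April 30, 2002

April 2002 begins on a Monday, so the first Tuesday is April 2 (1 day later).
April 2002 has 30 days. Adding weeks: 2, 9, 16, 23, 30 — the last one ≤ 30 is the 30th.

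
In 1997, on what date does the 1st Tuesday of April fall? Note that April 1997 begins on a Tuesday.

1997-04-01

April 1997 begins on a Tuesday, so the first Tuesday is April 1.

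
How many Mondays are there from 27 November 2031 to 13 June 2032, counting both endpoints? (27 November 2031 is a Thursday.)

27 November 2031 is a Thursday; the first Monday on or after it is 1 December 2031 (4 days later).
From 1 December 2031 to 13 June 2032: 30 + 31 + 29 + 31 + 30 + 31 + 13 = 195 days (rest of December, January, February, March, April, May, June).
195 ÷ 7 = 27 full weeks with remainder 6, so 27 more Mondays after the first → 28.

28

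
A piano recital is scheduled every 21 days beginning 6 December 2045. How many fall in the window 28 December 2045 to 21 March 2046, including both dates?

Occurrences land 21·i days after 6 December 2045 for i = 0, 1, 2, …
28 December 2045 is 22 days after the start; 22 ÷ 21 = 1 remainder 1; since the remainder is 1, round up to i = 2. First occurrence in the window: #3 on 17 January 2046 (2×21 = 42 days in).
21 March 2046 is 105 days after the start; 105 ÷ 21 = 5 remainder 0. Last occurrence in the window: #6 on 21 March 2046.
Occurrences #3 through #6: 4 in total.

4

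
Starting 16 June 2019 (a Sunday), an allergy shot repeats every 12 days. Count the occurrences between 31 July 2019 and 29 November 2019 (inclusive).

Occurrences land 12·i days after 16 June 2019 for i = 0, 1, 2, …
31 July 2019 is 45 days after the start; 45 ÷ 12 = 3 remainder 9; since the remainder is 9, round up to i = 4. First occurrence in the window: #5 on 3 August 2019 (4×12 = 48 days in).
29 November 2019 is 166 days after the start; 166 ÷ 12 = 13 remainder 10. Last occurrence in the window: #14 on 19 November 2019.
Occurrences #5 through #14: 10 in total.

10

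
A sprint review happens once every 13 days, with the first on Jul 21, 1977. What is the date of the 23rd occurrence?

The 23rd occurrence is 22 intervals after the first: 22 × 13 = 286 days after Jul 21, 1977.
Jul has 31 days — 10 days to the end of Jul leaves 276.
Aug has 31 days (245 left).
Sep has 30 days (215 left).
Oct has 31 days (184 left).
Nov has 30 days (154 left).
Dec has 31 days (123 left).
Jan has 31 days (92 left).
Feb has 28 days (64 left).
Mar has 31 days (33 left).
Apr has 30 days (3 left).
3 days into May → May 3, 1978.

May 3, 1978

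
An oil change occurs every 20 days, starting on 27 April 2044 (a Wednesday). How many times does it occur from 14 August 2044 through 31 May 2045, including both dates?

Occurrences land 20·i days after 27 April 2044 for i = 0, 1, 2, …
14 August 2044 is 109 days after the start; 109 ÷ 20 = 5 remainder 9; since the remainder is 9, round up to i = 6. First occurrence in the window: #7 on 25 August 2044 (6×20 = 120 days in).
31 May 2045 is 399 days after the start; 399 ÷ 20 = 19 remainder 19. Last occurrence in the window: #20 on 12 May 2045.
Occurrences #7 through #20: 14 in total.

14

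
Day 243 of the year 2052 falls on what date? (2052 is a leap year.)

January has 31 days (243 − 31 = 212 remain).
February has 29 days (212 − 29 = 183 remain).
March has 31 days (183 − 31 = 152 remain).
April has 30 days (152 − 30 = 122 remain).
May has 31 days (122 − 31 = 91 remain).
June has 30 days (91 − 30 = 61 remain).
July has 31 days (61 − 31 = 30 remain).
30 into August → August 30.

2052-08-30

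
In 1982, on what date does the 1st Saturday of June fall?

The first Saturday of June 1982 is June 5.

1982-06-05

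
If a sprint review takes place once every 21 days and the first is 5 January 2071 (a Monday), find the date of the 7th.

The 7th occurrence is 6 intervals after the first: 6 × 21 = 126 days after 5 January 2071.
January has 31 days — 26 days to the end of January leaves 100.
February has 28 days (72 left).
March has 31 days (41 left).
April has 30 days (11 left).
11 days into May → 11 May 2071.

11 May 2071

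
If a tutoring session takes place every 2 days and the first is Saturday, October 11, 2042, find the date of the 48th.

January 13, 2043

The 48th occurrence is 47 intervals after the first: 47 × 2 = 94 days after October 11, 2042.
October has 31 days — 20 days to the end of October leaves 74.
November has 30 days (44 left).
December has 31 days (13 left).
13 days into January → January 13, 2043.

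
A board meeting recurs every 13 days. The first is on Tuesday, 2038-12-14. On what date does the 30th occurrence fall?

The 30th occurrence is 29 intervals after the first: 29 × 13 = 377 days after 2038-12-14.
December has 31 days — 17 days to the end of December leaves 360.
January has 31 days (329 left).
February has 28 days (301 left).
March has 31 days (270 left).
April has 30 days (240 left).
May has 31 days (209 left).
June has 30 days (179 left).
July has 31 days (148 left).
August has 31 days (117 left).
September has 30 days (87 left).
October has 31 days (56 left).
November has 30 days (26 left).
26 days into December → 2039-12-26.

2039-12-26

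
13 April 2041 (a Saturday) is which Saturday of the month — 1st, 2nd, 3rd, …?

2nd

Day 13 falls in week ⌈13/7⌉ of the month.
Days 1–7 hold the 1st Saturday, 8–14 the 2nd, 15–21 the 3rd, 22–28 the 4th, 29–31 the 5th.
13 is in the range for the 2nd.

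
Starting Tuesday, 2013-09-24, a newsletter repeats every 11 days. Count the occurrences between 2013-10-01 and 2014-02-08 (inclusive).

12

Occurrences land 11·i days after 2013-09-24 for i = 0, 1, 2, …
2013-10-01 is 7 days after the start; 7 ÷ 11 = 0 remainder 7; since the remainder is 7, round up to i = 1. First occurrence in the window: #2 on 2013-10-05 (1×11 = 11 days in).
2014-02-08 is 137 days after the start; 137 ÷ 11 = 12 remainder 5. Last occurrence in the window: #13 on 2014-02-03.
Occurrences #2 through #13: 12 in total.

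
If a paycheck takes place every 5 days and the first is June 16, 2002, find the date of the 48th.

February 6, 2003

The 48th occurrence is 47 intervals after the first: 47 × 5 = 235 days after June 16, 2002.
June has 30 days — 14 days to the end of June leaves 221.
July has 31 days (190 left).
August has 31 days (159 left).
September has 30 days (129 left).
October has 31 days (98 left).
November has 30 days (68 left).
December has 31 days (37 left).
January has 31 days (6 left).
6 days into February → February 6, 2003.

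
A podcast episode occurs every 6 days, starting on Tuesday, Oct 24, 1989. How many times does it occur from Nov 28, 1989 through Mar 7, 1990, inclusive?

17

Occurrences land 6·i days after Oct 24, 1989 for i = 0, 1, 2, …
Nov 28, 1989 is 35 days after the start; 35 ÷ 6 = 5 remainder 5; since the remainder is 5, round up to i = 6. First occurrence in the window: #7 on Nov 29, 1989 (6×6 = 36 days in).
Mar 7, 1990 is 134 days after the start; 134 ÷ 6 = 22 remainder 2. Last occurrence in the window: #23 on Mar 5, 1990.
Occurrences #7 through #23: 17 in total.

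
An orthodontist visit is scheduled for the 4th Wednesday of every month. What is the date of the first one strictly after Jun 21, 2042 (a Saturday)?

Jun 25, 2042

Jun 2042 starts on a Sunday; its first Wednesday is the 4th, so the 4th Wednesday is the 25th — Jun 25, 2042.
Jun 25, 2042 is after Jun 21, 2042, so that is the next one.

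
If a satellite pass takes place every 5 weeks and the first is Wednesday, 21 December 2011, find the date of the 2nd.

25 January 2012

The 2nd occurrence is 1 interval after the first: 1 × 35 = 35 days after 21 December 2011.
December has 31 days — 10 days to the end of December leaves 25.
25 days into January → 25 January 2012.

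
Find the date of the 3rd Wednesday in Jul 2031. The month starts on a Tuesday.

Jul 16, 2031

Jul 2031 begins on a Tuesday, so the first Wednesday is Jul 2 (1 day later).
The 3rd Wednesday is 2 weeks later: 2 + 14 = 16.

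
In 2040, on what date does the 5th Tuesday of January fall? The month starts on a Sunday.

January 2040 begins on a Sunday, so the first Tuesday is January 3 (2 days later).
The 5th Tuesday is 4 weeks later: 3 + 28 = 31.

January 31, 2040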